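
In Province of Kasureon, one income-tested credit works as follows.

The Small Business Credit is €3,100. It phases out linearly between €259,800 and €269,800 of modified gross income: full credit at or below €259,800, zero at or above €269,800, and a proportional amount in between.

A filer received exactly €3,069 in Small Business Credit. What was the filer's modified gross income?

€259,900

€3,069 is 3,069/3,100 of the full €3,100, so 31/3,100 of the €10,000 range has been used: income = €259,800 + €10,000 × 31/3,100 = €259,900.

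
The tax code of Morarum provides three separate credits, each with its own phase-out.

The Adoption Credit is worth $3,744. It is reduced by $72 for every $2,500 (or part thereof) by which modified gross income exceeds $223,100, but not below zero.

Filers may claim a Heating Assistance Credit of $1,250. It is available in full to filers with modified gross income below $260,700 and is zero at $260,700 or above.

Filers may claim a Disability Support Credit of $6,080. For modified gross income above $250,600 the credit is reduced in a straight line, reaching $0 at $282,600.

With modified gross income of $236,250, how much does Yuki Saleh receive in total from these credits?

$10,642

Adoption Credit: income exceeds $223,100 by $13,150, which is 6 full-or-partial $2,500 increments; reduction = 6 × $72 = $432, leaving $3,312.
Heating Assistance Credit: $236,250 is below the $260,700 cutoff, so the full $1,250 applies.
Disability Support Credit: $236,250 is at or below the $250,600 threshold, so the full $6,080 applies.
Total: $3,312 + $1,250 + $6,080 = $10,642.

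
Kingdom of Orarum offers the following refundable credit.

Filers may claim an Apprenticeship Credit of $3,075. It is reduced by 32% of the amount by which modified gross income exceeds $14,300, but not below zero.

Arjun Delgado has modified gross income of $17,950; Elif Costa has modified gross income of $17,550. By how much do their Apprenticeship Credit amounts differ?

Arjun ($17,950): Apprenticeship Credit: 32% of the $3,650 excess over $14,300 is $1,168; credit = $3,075 − $1,168 = $1,907.
Elif ($17,550): Apprenticeship Credit: 32% of the $3,250 excess over $14,300 is $1,040; credit = $3,075 − $1,040 = $2,035.
Difference: |$1,907 − $2,035| = $128.

$128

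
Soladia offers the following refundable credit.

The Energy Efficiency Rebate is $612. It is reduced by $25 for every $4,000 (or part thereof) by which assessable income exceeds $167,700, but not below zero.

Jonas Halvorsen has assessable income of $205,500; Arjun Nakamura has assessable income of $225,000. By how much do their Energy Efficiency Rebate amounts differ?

$125

Jonas ($205,500): Energy Efficiency Rebate: income exceeds $167,700 by $37,800, which is 10 full-or-partial $4,000 increments; reduction = 10 × $25 = $250, leaving $362.
Arjun ($225,000): Energy Efficiency Rebate: income exceeds $167,700 by $57,300, which is 15 full-or-partial $4,000 increments; reduction = 15 × $25 = $375, leaving $237.
Difference: |$362 − $237| = $125.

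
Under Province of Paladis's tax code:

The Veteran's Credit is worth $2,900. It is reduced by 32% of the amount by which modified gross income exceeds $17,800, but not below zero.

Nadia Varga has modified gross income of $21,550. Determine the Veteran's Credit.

Veteran's Credit: 32% of the $3,750 excess over $17,800 is $1,200; credit = $2,900 − $1,200 = $1,700.

$1,700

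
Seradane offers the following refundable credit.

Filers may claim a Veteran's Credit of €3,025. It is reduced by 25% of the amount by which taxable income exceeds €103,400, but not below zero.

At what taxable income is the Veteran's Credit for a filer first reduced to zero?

€115,500

The credit falls by 25% of each euro above €103,400, so it reaches zero when the excess is €3,025 / 25% = €12,100: income = €103,400 + €12,100 = €115,500.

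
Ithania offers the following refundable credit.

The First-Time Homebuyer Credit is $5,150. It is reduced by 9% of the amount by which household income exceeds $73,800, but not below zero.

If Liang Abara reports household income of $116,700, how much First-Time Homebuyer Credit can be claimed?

First-Time Homebuyer Credit: 9% of the $42,900 excess over $73,800 is $3,861; credit = $5,150 − $3,861 = $1,289.

$1,289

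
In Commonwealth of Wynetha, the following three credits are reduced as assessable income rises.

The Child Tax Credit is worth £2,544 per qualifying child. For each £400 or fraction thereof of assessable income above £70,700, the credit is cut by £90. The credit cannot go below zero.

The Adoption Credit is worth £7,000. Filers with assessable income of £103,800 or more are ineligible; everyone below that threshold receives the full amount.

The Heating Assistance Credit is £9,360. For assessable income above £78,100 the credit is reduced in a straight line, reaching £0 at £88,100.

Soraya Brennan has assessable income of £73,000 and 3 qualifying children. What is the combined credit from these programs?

Child Tax Credit: base = 3 × £2,544 = £7,632. income exceeds £70,700 by £2,300, which is 6 full-or-partial £400 increments; reduction = 6 × £90 = £540, leaving £7,092.
Adoption Credit: £73,000 is below the £103,800 cutoff, so the full £7,000 applies.
Heating Assistance Credit: £73,000 is at or below the £78,100 threshold, so the full £9,360 applies.
Total: £7,092 + £7,000 + £9,360 = £23,452.

£23,452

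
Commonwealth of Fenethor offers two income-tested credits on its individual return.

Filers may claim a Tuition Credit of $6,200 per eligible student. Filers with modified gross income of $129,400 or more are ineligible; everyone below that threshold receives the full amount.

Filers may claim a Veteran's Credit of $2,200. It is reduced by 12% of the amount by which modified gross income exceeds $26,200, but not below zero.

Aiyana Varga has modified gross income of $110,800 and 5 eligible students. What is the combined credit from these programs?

$31,000

Tuition Credit: base = 5 × $6,200 = $31,000. $110,800 is below the $129,400 cutoff, so the full $31,000 applies.
Veteran's Credit: 12% of the $84,600 excess over $26,200 is $10,152 ≥ base, so the credit is $0.
Total: $31,000 + $0 = $31,000.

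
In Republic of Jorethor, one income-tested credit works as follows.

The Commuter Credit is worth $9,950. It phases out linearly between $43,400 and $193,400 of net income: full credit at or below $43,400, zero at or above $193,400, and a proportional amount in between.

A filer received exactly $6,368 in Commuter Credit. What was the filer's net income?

$6,368 is 6,368/9,950 of the full $9,950, so 3,582/9,950 of the $150,000 range has been used: income = $43,400 + $150,000 × 3,582/9,950 = $97,400.

$97,400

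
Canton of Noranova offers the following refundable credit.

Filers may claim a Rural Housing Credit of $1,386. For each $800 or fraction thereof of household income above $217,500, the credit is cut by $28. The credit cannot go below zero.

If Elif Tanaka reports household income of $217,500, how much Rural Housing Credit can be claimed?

Rural Housing Credit: $217,500 is at or below the $217,500 threshold, so the full $1,386 applies.

$1,386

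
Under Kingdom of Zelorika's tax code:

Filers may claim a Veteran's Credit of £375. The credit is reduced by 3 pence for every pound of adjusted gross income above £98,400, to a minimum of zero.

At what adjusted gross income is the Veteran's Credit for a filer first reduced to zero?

£110,900

The credit falls by 3% of each pound above £98,400, so it reaches zero when the excess is £375 / 3% = £12,500: income = £98,400 + £12,500 = £110,900.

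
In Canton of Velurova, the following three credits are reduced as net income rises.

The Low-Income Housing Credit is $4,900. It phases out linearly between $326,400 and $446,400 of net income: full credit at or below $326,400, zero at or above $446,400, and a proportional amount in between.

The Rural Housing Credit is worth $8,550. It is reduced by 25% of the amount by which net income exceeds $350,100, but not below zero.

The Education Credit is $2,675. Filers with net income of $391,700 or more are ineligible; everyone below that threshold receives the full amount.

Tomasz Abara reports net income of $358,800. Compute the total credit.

Low-Income Housing Credit: $358,800 is $32,400 into a $120,000 phase-out range, leaving 87,600/120,000 of the credit: $4,900 × 87,600/120,000 = $3,577.
Rural Housing Credit: 25% of the $8,700 excess over $350,100 is $2,175; credit = $8,550 − $2,175 = $6,375.
Education Credit: $358,800 is below the $391,700 cutoff, so the full $2,675 applies.
Total: $3,577 + $6,375 + $2,675 = $12,627.

$12,627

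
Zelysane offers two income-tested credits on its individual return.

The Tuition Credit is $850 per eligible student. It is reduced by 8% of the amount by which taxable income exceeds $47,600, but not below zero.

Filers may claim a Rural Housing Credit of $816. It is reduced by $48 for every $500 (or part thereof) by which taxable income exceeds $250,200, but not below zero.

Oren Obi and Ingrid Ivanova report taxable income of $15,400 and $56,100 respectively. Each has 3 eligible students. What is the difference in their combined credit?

$680

Oren ($15,400): Tuition Credit: base = 3 × $850 = $2,550. $15,400 is at or below the $47,600 threshold, so the full $2,550 applies. Rural Housing Credit: $15,400 is at or below the $250,200 threshold, so the full $816 applies. total $2,550 + $816 = $3,366
Ingrid ($56,100): Tuition Credit: base = 3 × $850 = $2,550. 8% of the $8,500 excess over $47,600 is $680; credit = $2,550 − $680 = $1,870. Rural Housing Credit: $56,100 is at or below the $250,200 threshold, so the full $816 applies. total $1,870 + $816 = $2,686
Difference: |$3,366 − $2,686| = $680.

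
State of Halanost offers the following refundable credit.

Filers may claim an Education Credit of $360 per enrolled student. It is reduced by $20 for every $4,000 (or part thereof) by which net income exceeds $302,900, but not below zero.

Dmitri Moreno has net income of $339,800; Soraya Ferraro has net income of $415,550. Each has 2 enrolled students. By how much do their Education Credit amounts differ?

Dmitri ($339,800): Education Credit: base = 2 × $360 = $720. income exceeds $302,900 by $36,900, which is 10 full-or-partial $4,000 increments; reduction = 10 × $20 = $200, leaving $520.
Soraya ($415,550): Education Credit: base = 2 × $360 = $720. income exceeds $302,900 by $112,650, which is 29 full-or-partial $4,000 increments; reduction = 29 × $20 = $580, leaving $140.
Difference: |$520 − $140| = $380.

$380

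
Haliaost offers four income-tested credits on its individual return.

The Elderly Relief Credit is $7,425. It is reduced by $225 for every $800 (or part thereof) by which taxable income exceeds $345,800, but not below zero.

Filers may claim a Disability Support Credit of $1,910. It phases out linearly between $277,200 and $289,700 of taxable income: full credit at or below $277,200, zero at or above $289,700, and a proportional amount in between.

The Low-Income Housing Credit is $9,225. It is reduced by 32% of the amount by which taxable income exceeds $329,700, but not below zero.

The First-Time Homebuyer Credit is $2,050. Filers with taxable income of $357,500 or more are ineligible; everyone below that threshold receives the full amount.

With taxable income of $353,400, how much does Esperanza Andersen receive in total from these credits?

$8,866

Elderly Relief Credit: income exceeds $345,800 by $7,600, which is 10 full-or-partial $800 increments; reduction = 10 × $225 = $2,250, leaving $5,175.
Disability Support Credit: $353,400 is at or above $289,700, so the credit is $0.
Low-Income Housing Credit: 32% of the $23,700 excess over $329,700 is $7,584; credit = $9,225 − $7,584 = $1,641.
First-Time Homebuyer Credit: $353,400 is below the $357,500 cutoff, so the full $2,050 applies.
Total: $5,175 + $0 + $1,641 + $2,050 = $8,866.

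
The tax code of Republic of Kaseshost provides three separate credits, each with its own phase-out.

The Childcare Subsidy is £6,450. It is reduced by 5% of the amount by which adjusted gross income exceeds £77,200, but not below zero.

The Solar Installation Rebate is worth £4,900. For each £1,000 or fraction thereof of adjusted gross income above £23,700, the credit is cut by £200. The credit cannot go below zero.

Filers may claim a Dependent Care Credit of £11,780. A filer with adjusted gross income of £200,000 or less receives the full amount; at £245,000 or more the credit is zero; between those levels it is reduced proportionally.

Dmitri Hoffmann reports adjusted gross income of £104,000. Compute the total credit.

Childcare Subsidy: 5% of the £26,800 excess over £77,200 is £1,340; credit = £6,450 − £1,340 = £5,110.
Solar Installation Rebate: income exceeds £23,700 by £80,300 → 81 increments × £200 = £16,200 ≥ base, so the credit is £0.
Dependent Care Credit: £104,000 is at or below the £200,000 threshold, so the full £11,780 applies.
Total: £5,110 + £0 + £11,780 = £16,890.

£16,890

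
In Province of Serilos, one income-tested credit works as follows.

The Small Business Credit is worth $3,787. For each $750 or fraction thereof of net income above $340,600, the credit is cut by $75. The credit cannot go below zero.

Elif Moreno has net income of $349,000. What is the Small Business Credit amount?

Small Business Credit: income exceeds $340,600 by $8,400, which is 12 full-or-partial $750 increments; reduction = 12 × $75 = $900, leaving $2,887.

$2,887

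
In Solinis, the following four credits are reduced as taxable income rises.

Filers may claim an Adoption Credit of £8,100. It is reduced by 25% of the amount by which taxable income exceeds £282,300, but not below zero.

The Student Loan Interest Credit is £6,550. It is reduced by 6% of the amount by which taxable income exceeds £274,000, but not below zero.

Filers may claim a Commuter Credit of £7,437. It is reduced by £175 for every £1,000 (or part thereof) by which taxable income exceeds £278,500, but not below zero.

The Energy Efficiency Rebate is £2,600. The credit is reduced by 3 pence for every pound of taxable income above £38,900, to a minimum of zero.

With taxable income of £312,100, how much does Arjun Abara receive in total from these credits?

£6,401

Adoption Credit: 25% of the £29,800 excess over £282,300 is £7,450; credit = £8,100 − £7,450 = £650.
Student Loan Interest Credit: 6% of the £38,100 excess over £274,000 is £2,286; credit = £6,550 − £2,286 = £4,264.
Commuter Credit: income exceeds £278,500 by £33,600, which is 34 full-or-partial £1,000 increments; reduction = 34 × £175 = £5,950, leaving £1,487.
Energy Efficiency Rebate: 3% of the £273,200 excess over £38,900 is £8,196 ≥ base, so the credit is £0.
Total: £650 + £4,264 + £1,487 + £0 = £6,401.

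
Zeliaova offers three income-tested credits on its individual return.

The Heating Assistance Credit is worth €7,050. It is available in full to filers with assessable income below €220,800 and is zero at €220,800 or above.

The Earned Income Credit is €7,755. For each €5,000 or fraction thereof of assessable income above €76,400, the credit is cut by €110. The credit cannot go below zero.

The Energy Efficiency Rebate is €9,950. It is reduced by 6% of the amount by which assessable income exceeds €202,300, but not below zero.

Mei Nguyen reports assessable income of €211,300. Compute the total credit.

Heating Assistance Credit: €211,300 is below the €220,800 cutoff, so the full €7,050 applies.
Earned Income Credit: income exceeds €76,400 by €134,900, which is 27 full-or-partial €5,000 increments; reduction = 27 × €110 = €2,970, leaving €4,785.
Energy Efficiency Rebate: 6% of the €9,000 excess over €202,300 is €540; credit = €9,950 − €540 = €9,410.
Total: €7,050 + €4,785 + €9,410 = €21,245.

€21,245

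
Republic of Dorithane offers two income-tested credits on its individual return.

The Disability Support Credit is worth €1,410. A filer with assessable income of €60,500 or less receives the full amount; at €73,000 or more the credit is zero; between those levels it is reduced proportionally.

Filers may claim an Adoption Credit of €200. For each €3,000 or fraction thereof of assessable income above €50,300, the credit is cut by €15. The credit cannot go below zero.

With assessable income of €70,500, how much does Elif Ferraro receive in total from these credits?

€377

Disability Support Credit: €70,500 is €10,000 into a €12,500 phase-out range, leaving 2,500/12,500 of the credit: €1,410 × 2,500/12,500 = €282.
Adoption Credit: income exceeds €50,300 by €20,200, which is 7 full-or-partial €3,000 increments; reduction = 7 × €15 = €105, leaving €95.
Total: €282 + €95 = €377.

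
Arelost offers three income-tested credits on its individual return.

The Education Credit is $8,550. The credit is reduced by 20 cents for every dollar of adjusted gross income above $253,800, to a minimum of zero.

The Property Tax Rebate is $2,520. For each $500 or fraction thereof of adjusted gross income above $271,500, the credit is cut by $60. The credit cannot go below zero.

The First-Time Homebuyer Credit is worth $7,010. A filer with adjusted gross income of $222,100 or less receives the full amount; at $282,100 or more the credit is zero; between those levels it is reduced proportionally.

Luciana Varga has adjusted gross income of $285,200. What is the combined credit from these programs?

$3,110

Education Credit: 20% of the $31,400 excess over $253,800 is $6,280; credit = $8,550 − $6,280 = $2,270.
Property Tax Rebate: income exceeds $271,500 by $13,700, which is 28 full-or-partial $500 increments; reduction = 28 × $60 = $1,680, leaving $840.
First-Time Homebuyer Credit: $285,200 is at or above $282,100, so the credit is $0.
Total: $2,270 + $840 + $0 = $3,110.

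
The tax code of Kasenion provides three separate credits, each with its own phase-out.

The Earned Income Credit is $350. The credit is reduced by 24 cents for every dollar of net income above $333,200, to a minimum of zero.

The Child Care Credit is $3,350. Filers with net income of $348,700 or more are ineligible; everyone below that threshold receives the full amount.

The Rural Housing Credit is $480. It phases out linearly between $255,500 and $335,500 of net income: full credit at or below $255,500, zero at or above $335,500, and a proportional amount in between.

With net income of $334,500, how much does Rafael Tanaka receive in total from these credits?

Earned Income Credit: 24% of the $1,300 excess over $333,200 is $312; credit = $350 − $312 = $38.
Child Care Credit: $334,500 is below the $348,700 cutoff, so the full $3,350 applies.
Rural Housing Credit: $334,500 is $79,000 into a $80,000 phase-out range, leaving 1,000/80,000 of the credit: $480 × 1,000/80,000 = $6.
Total: $38 + $3,350 + $6 = $3,394.

$3,394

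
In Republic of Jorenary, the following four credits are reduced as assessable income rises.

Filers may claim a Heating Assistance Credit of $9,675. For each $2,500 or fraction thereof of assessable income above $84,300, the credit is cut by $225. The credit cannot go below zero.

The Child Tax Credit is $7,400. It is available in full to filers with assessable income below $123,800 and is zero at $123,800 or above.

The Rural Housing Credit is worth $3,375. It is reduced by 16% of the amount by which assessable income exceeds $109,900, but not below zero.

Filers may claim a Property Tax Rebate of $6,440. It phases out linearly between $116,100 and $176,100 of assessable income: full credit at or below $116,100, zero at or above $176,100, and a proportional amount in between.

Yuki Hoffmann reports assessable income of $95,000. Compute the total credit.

Heating Assistance Credit: income exceeds $84,300 by $10,700, which is 5 full-or-partial $2,500 increments; reduction = 5 × $225 = $1,125, leaving $8,550.
Child Tax Credit: $95,000 is below the $123,800 cutoff, so the full $7,400 applies.
Rural Housing Credit: $95,000 is at or below the $109,900 threshold, so the full $3,375 applies.
Property Tax Rebate: $95,000 is at or below the $116,100 threshold, so the full $6,440 applies.
Total: $8,550 + $7,400 + $3,375 + $6,440 = $25,765.

$25,765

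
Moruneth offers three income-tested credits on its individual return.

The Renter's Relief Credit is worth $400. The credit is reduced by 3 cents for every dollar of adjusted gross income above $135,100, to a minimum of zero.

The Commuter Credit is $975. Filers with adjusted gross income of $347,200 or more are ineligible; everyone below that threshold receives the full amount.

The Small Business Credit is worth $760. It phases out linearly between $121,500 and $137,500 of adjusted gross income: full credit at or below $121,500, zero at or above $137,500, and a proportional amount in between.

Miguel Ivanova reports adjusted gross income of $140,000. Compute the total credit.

Renter's Relief Credit: 3% of the $4,900 excess over $135,100 is $147; credit = $400 − $147 = $253.
Commuter Credit: $140,000 is below the $347,200 cutoff, so the full $975 applies.
Small Business Credit: $140,000 is at or above $137,500, so the credit is $0.
Total: $253 + $975 + $0 = $1,228.

$1,228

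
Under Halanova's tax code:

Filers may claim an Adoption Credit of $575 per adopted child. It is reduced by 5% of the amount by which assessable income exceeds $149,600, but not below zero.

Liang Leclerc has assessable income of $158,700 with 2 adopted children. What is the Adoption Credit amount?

$695

Adoption Credit: base = 2 × $575 = $1,150. 5% of the $9,100 excess over $149,600 is $455; credit = $1,150 − $455 = $695.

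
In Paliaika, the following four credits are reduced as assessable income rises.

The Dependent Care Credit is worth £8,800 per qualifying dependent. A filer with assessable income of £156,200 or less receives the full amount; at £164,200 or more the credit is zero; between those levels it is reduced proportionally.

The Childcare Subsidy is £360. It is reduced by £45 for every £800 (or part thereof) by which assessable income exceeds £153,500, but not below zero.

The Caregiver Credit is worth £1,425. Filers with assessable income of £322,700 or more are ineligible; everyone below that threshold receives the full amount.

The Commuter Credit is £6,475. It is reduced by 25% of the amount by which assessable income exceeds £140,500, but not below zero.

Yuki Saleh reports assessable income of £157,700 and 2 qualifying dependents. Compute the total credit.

Dependent Care Credit: base = 2 × £8,800 = £17,600. £157,700 is £1,500 into a £8,000 phase-out range, leaving 6,500/8,000 of the credit: £17,600 × 6,500/8,000 = £14,300.
Childcare Subsidy: income exceeds £153,500 by £4,200, which is 6 full-or-partial £800 increments; reduction = 6 × £45 = £270, leaving £90.
Caregiver Credit: £157,700 is below the £322,700 cutoff, so the full £1,425 applies.
Commuter Credit: 25% of the £17,200 excess over £140,500 is £4,300; credit = £6,475 − £4,300 = £2,175.
Total: £14,300 + £90 + £1,425 + £2,175 = £17,990.

£17,990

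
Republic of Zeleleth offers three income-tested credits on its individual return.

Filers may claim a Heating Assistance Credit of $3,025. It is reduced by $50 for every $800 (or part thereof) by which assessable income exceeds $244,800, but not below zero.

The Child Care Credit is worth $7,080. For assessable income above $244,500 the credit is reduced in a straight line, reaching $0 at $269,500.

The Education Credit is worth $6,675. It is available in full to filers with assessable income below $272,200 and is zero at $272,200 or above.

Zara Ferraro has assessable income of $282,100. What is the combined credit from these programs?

Heating Assistance Credit: income exceeds $244,800 by $37,300, which is 47 full-or-partial $800 increments; reduction = 47 × $50 = $2,350, leaving $675.
Child Care Credit: $282,100 is at or above $269,500, so the credit is $0.
Education Credit: $282,100 meets or exceeds the $272,200 cutoff, so the credit is $0.
Total: $675 + $0 + $0 = $675.

$675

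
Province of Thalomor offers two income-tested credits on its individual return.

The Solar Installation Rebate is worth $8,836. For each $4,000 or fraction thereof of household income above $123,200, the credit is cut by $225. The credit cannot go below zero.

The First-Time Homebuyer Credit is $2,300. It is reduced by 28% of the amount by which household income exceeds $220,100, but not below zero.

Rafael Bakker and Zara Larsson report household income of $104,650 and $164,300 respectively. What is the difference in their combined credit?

Rafael ($104,650): Solar Installation Rebate: $104,650 is at or below the $123,200 threshold, so the full $8,836 applies. First-Time Homebuyer Credit: $104,650 is at or below the $220,100 threshold, so the full $2,300 applies. total $8,836 + $2,300 = $11,136
Zara ($164,300): Solar Installation Rebate: income exceeds $123,200 by $41,100, which is 11 full-or-partial $4,000 increments; reduction = 11 × $225 = $2,475, leaving $6,361. First-Time Homebuyer Credit: $164,300 is at or below the $220,100 threshold, so the full $2,300 applies. total $6,361 + $2,300 = $8,661
Difference: |$11,136 − $8,661| = $2,475.

$2,475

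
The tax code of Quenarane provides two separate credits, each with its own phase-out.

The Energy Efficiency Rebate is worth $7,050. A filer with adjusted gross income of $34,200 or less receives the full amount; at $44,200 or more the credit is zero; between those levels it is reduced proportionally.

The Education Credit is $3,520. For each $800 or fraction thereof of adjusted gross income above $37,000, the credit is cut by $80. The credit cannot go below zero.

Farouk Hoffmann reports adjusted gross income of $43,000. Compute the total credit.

$3,726

Energy Efficiency Rebate: $43,000 is $8,800 into a $10,000 phase-out range, leaving 1,200/10,000 of the credit: $7,050 × 1,200/10,000 = $846.
Education Credit: income exceeds $37,000 by $6,000, which is 8 full-or-partial $800 increments; reduction = 8 × $80 = $640, leaving $2,880.
Total: $846 + $2,880 = $3,726.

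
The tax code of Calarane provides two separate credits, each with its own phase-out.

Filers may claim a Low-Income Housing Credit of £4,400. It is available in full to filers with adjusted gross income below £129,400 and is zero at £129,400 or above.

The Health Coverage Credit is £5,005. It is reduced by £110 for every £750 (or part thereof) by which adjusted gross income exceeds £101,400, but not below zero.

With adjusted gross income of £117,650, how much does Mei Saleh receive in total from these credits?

Low-Income Housing Credit: £117,650 is below the £129,400 cutoff, so the full £4,400 applies.
Health Coverage Credit: income exceeds £101,400 by £16,250, which is 22 full-or-partial £750 increments; reduction = 22 × £110 = £2,420, leaving £2,585.
Total: £4,400 + £2,585 = £6,985.

£6,985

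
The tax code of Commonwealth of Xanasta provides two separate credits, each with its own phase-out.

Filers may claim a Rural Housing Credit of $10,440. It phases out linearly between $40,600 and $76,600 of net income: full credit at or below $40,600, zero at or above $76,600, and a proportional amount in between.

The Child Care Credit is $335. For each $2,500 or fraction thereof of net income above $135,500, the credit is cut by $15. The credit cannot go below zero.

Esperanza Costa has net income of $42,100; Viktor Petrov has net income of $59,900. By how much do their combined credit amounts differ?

Esperanza ($42,100): Rural Housing Credit: $42,100 is $1,500 into a $36,000 phase-out range, leaving 34,500/36,000 of the credit: $10,440 × 34,500/36,000 = $10,005. Child Care Credit: $42,100 is at or below the $135,500 threshold, so the full $335 applies. total $10,005 + $335 = $10,340
Viktor ($59,900): Rural Housing Credit: $59,900 is $19,300 into a $36,000 phase-out range, leaving 16,700/36,000 of the credit: $10,440 × 16,700/36,000 = $4,843. Child Care Credit: $59,900 is at or below the $135,500 threshold, so the full $335 applies. total $4,843 + $335 = $5,178
Difference: |$10,340 − $5,178| = $5,162.

$5,162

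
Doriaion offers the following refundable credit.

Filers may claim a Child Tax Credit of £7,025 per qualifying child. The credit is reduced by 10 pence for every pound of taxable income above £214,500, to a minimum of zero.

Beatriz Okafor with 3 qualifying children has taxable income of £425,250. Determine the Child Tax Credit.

Child Tax Credit: base = 3 × £7,025 = £21,075. 10% of the £210,750 excess over £214,500 is £21,075 ≥ base, so the credit is £0.

£0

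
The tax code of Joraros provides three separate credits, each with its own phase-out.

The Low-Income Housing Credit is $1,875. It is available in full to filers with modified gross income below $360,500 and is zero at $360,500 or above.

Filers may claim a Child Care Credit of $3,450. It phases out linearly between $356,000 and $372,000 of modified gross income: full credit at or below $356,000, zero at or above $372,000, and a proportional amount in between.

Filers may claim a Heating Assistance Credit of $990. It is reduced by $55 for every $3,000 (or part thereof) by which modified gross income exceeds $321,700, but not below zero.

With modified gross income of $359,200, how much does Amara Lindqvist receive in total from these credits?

$4,910

Low-Income Housing Credit: $359,200 is below the $360,500 cutoff, so the full $1,875 applies.
Child Care Credit: $359,200 is $3,200 into a $16,000 phase-out range, leaving 12,800/16,000 of the credit: $3,450 × 12,800/16,000 = $2,760.
Heating Assistance Credit: income exceeds $321,700 by $37,500, which is 13 full-or-partial $3,000 increments; reduction = 13 × $55 = $715, leaving $275.
Total: $1,875 + $2,760 + $275 = $4,910.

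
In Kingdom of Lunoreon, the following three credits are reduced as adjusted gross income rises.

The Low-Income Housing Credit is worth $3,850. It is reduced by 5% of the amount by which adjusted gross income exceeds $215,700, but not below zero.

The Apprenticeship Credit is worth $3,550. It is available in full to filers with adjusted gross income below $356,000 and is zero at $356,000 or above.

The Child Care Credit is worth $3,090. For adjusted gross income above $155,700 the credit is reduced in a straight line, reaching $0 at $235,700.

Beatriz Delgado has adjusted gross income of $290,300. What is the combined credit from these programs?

Low-Income Housing Credit: 5% of the $74,600 excess over $215,700 is $3,730; credit = $3,850 − $3,730 = $120.
Apprenticeship Credit: $290,300 is below the $356,000 cutoff, so the full $3,550 applies.
Child Care Credit: $290,300 is at or above $235,700, so the credit is $0.
Total: $120 + $3,550 + $0 = $3,670.

$3,670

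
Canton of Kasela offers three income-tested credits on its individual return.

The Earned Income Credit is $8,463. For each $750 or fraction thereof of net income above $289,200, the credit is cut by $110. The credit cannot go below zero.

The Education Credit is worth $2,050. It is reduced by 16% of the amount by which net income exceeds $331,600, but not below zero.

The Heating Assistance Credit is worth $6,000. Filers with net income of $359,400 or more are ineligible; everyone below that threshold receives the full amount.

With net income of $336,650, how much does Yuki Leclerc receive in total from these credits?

Earned Income Credit: income exceeds $289,200 by $47,450, which is 64 full-or-partial $750 increments; reduction = 64 × $110 = $7,040, leaving $1,423.
Education Credit: 16% of the $5,050 excess over $331,600 is $808; credit = $2,050 − $808 = $1,242.
Heating Assistance Credit: $336,650 is below the $359,400 cutoff, so the full $6,000 applies.
Total: $1,423 + $1,242 + $6,000 = $8,665.

$8,665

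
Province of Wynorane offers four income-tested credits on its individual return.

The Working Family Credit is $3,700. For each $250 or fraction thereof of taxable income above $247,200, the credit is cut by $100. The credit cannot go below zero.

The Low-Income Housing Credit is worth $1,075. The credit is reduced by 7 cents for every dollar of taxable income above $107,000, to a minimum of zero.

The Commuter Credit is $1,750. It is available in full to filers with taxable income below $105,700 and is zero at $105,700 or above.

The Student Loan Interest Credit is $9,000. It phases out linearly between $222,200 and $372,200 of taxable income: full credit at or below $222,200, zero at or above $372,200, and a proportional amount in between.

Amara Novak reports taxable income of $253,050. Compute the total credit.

Working Family Credit: income exceeds $247,200 by $5,850, which is 24 full-or-partial $250 increments; reduction = 24 × $100 = $2,400, leaving $1,300.
Low-Income Housing Credit: 7% of the $146,050 excess over $107,000 is $10,223.50 ≥ base, so the credit is $0.
Commuter Credit: $253,050 meets or exceeds the $105,700 cutoff, so the credit is $0.
Student Loan Interest Credit: $253,050 is $30,850 into a $150,000 phase-out range, leaving 119,150/150,000 of the credit: $9,000 × 119,150/150,000 = $7,149.
Total: $1,300 + $0 + $0 + $7,149 = $8,449.

$8,449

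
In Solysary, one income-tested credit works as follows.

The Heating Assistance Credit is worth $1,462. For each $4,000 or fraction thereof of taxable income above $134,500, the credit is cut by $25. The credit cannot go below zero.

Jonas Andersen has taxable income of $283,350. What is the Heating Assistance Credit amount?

$512

Heating Assistance Credit: income exceeds $134,500 by $148,850, which is 38 full-or-partial $4,000 increments; reduction = 38 × $25 = $950, leaving $512.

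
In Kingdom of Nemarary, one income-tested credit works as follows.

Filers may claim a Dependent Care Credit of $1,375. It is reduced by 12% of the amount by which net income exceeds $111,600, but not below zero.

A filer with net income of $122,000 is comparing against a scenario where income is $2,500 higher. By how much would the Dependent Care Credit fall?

At $122,000 — 12% of the $10,400 excess over $111,600 is $1,248; credit = $1,375 − $1,248 = $127.
At $124,500 — 12% of the $12,900 excess over $111,600 is $1,548 ≥ base, so the credit is $0.
Lost: $127 − $0 = $127.

$127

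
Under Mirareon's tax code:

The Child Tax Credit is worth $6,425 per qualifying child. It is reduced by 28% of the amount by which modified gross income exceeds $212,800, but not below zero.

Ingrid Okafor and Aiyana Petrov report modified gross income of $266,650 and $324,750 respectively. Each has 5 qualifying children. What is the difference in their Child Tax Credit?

$16,268

Ingrid ($266,650): Child Tax Credit: base = 5 × $6,425 = $32,125. 28% of the $53,850 excess over $212,800 is $15,078; credit = $32,125 − $15,078 = $17,047.
Aiyana ($324,750): Child Tax Credit: base = 5 × $6,425 = $32,125. 28% of the $111,950 excess over $212,800 is $31,346; credit = $32,125 − $31,346 = $779.
Difference: |$17,047 − $779| = $16,268.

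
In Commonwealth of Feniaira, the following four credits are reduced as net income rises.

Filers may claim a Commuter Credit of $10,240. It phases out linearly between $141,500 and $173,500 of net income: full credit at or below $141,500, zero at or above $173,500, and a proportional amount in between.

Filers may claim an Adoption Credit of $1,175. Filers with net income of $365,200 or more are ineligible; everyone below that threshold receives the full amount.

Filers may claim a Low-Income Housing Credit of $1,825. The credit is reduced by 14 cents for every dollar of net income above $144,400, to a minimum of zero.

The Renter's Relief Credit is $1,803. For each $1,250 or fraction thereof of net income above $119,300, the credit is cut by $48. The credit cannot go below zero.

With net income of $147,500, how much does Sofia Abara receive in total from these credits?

Commuter Credit: $147,500 is $6,000 into a $32,000 phase-out range, leaving 26,000/32,000 of the credit: $10,240 × 26,000/32,000 = $8,320.
Adoption Credit: $147,500 is below the $365,200 cutoff, so the full $1,175 applies.
Low-Income Housing Credit: 14% of the $3,100 excess over $144,400 is $434; credit = $1,825 − $434 = $1,391.
Renter's Relief Credit: income exceeds $119,300 by $28,200, which is 23 full-or-partial $1,250 increments; reduction = 23 × $48 = $1,104, leaving $699.
Total: $8,320 + $1,175 + $1,391 + $699 = $11,585.

$11,585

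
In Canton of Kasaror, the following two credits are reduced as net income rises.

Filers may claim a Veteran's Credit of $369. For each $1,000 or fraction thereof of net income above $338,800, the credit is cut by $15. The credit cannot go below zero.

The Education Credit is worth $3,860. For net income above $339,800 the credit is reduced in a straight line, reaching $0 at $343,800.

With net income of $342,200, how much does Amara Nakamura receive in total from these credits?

$1,853

Veteran's Credit: income exceeds $338,800 by $3,400, which is 4 full-or-partial $1,000 increments; reduction = 4 × $15 = $60, leaving $309.
Education Credit: $342,200 is $2,400 into a $4,000 phase-out range, leaving 1,600/4,000 of the credit: $3,860 × 1,600/4,000 = $1,544.
Total: $309 + $1,544 = $1,853.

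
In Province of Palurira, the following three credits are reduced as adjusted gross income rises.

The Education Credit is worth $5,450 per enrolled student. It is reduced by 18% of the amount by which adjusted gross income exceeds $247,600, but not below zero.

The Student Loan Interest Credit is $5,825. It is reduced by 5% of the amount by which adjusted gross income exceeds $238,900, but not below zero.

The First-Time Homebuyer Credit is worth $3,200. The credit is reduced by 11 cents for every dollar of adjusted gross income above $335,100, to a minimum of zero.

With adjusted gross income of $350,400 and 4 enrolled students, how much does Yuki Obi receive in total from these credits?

$5,063

Education Credit: base = 4 × $5,450 = $21,800. 18% of the $102,800 excess over $247,600 is $18,504; credit = $21,800 − $18,504 = $3,296.
Student Loan Interest Credit: 5% of the $111,500 excess over $238,900 is $5,575; credit = $5,825 − $5,575 = $250.
First-Time Homebuyer Credit: 11% of the $15,300 excess over $335,100 is $1,683; credit = $3,200 − $1,683 = $1,517.
Total: $3,296 + $250 + $1,517 = $5,063.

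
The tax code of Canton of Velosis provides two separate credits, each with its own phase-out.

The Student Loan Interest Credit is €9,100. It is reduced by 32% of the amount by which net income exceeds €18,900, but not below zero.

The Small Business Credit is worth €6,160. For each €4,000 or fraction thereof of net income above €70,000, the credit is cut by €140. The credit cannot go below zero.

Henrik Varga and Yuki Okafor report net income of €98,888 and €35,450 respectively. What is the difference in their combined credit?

€4,924

Henrik (€98,888): Student Loan Interest Credit: 32% of the €79,988 excess over €18,900 is €25,596.16 ≥ base, so the credit is €0. Small Business Credit: income exceeds €70,000 by €28,888, which is 8 full-or-partial €4,000 increments; reduction = 8 × €140 = €1,120, leaving €5,040. total €0 + €5,040 = €5,040
Yuki (€35,450): Student Loan Interest Credit: 32% of the €16,550 excess over €18,900 is €5,296; credit = €9,100 − €5,296 = €3,804. Small Business Credit: €35,450 is at or below the €70,000 threshold, so the full €6,160 applies. total €3,804 + €6,160 = €9,964
Difference: |€5,040 − €9,964| = €4,924.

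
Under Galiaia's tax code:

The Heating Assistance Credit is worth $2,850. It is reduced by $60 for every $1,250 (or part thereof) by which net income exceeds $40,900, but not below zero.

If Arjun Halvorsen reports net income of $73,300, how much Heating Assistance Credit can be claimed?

$1,290

Heating Assistance Credit: income exceeds $40,900 by $32,400, which is 26 full-or-partial $1,250 increments; reduction = 26 × $60 = $1,560, leaving $1,290.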